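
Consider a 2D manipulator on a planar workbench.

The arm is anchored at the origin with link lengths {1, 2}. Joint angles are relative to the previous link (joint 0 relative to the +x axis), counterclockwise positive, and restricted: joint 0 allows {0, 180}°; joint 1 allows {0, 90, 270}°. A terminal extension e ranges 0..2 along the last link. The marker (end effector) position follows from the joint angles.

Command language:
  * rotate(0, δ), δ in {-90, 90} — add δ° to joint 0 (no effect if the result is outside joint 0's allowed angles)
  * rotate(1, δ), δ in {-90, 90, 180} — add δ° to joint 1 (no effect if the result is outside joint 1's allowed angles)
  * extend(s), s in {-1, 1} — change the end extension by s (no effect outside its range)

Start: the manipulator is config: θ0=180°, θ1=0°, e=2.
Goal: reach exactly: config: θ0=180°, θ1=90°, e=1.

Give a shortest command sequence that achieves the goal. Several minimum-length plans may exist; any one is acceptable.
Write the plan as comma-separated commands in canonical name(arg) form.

extend(-1), rotate(1, 90)

from: config: θ0=180°, θ1=0°, e=2
[1] after extend(-1): config: θ0=180°, θ1=0°, e=1
[2] after rotate(1, 90): config: θ0=180°, θ1=90°, e=1
minimal: 2 command(s), checked below 2.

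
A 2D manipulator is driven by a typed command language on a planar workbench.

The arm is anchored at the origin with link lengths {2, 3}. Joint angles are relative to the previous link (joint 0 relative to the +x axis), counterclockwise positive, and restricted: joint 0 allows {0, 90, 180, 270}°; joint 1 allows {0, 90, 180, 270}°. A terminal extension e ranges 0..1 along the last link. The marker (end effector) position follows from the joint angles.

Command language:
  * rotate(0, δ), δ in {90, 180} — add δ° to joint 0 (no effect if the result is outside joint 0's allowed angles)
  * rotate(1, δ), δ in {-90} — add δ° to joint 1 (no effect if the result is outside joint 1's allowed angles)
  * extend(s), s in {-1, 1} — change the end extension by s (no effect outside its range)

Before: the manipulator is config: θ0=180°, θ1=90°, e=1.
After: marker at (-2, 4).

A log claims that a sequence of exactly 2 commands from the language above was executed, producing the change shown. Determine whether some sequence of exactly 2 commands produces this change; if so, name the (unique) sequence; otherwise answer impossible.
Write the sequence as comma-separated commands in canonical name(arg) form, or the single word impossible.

initial: config: θ0=180°, θ1=90°, e=1
1. rotate(1, -90) → config: θ0=180°, θ1=0°, e=1
2. rotate(1, -90) → config: θ0=180°, θ1=270°, e=1
uniquely the one of 25 2-step routes that fits.

rotate(1, -90), rotate(1, -90)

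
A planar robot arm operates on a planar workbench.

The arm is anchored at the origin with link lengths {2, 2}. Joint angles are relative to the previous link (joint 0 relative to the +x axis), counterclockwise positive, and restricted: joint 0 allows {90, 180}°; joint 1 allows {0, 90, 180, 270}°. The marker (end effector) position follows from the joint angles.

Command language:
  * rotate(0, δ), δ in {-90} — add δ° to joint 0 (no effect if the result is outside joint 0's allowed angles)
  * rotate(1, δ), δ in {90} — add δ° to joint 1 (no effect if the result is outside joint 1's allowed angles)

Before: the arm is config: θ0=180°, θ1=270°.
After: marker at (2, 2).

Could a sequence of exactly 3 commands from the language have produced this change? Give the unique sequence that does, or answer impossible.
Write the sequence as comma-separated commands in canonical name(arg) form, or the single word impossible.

rotate(0, -90), rotate(0, -90), rotate(0, -90)

start: config: θ0=180°, θ1=270°
step 1 (rotate(0, -90)): config: θ0=90°, θ1=270°
step 2 (rotate(0, -90)): config: θ0=90°, θ1=270°
step 3 (rotate(0, -90)): config: θ0=90°, θ1=270°
all 8 alternatives checked — unique.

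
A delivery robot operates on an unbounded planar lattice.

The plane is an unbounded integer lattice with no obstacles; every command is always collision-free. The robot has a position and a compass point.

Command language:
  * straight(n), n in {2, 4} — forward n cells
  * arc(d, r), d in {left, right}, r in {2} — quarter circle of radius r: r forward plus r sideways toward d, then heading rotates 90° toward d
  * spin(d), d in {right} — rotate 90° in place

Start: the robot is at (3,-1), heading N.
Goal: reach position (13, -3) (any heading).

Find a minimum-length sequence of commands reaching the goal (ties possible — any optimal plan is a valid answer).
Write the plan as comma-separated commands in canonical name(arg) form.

t0: at (3,-1), heading N
1. spin(right) → at (3,-1), heading E
2. straight(4) → at (7,-1), heading E
3. straight(4) → at (11,-1), heading E
4. arc(right, 2) → at (13,-3), heading S
no 3-step plan works, so 4 is optimal.

spin(right), straight(4), straight(4), arc(right, 2)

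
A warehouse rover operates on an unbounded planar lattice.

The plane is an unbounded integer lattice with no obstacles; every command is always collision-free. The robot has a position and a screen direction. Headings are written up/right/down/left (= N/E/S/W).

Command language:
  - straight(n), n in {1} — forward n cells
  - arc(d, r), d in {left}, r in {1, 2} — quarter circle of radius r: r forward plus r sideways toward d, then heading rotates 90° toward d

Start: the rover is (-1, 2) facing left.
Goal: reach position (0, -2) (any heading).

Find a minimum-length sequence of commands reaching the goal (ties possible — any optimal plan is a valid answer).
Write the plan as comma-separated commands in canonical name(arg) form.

begin: (-1, 2) facing left
t=1 arc(left, 2) ⇒ (-3, 0) facing down
t=2 arc(left, 2) ⇒ (-1, -2) facing right
t=3 straight(1) ⇒ (0, -2) facing right
no 2-step plan works, so 3 is optimal.

arc(left, 2), arc(left, 2), straight(1)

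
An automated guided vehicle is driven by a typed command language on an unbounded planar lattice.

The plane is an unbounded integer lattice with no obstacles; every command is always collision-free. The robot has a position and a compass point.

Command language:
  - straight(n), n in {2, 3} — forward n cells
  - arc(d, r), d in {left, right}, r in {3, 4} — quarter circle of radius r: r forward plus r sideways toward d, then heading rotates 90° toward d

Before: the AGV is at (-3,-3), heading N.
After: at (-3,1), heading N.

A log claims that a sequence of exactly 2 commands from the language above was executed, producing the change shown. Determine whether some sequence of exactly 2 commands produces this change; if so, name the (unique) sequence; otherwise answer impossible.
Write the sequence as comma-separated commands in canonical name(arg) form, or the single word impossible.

straight(2), straight(2)

key: heading stays N — no command in the sequence turns
begin: at (-3,-3), heading N
step 1 (straight(2)): at (-3,-1), heading N
step 2 (straight(2)): at (-3,1), heading N
uniquely the one of 36 2-step routes that fits.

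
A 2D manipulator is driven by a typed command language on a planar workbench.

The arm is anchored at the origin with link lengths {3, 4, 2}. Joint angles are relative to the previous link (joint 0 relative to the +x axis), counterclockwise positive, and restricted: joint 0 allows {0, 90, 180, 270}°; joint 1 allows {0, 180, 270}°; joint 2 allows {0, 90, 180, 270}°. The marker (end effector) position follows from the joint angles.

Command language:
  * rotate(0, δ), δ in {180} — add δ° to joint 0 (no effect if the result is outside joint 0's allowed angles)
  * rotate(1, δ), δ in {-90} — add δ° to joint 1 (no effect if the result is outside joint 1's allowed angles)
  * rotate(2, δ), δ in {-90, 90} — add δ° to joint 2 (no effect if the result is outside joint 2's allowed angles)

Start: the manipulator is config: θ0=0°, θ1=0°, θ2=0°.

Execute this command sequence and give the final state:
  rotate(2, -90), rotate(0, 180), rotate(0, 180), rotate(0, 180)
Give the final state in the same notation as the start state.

config: θ0=180°, θ1=0°, θ2=270°

t0: config: θ0=0°, θ1=0°, θ2=0°
step 1 (rotate(2, -90)): config: θ0=0°, θ1=0°, θ2=270°
step 2 (rotate(0, 180)): config: θ0=180°, θ1=0°, θ2=270°
step 3 (rotate(0, 180)): config: θ0=0°, θ1=0°, θ2=270°
step 4 (rotate(0, 180)): config: θ0=180°, θ1=0°, θ2=270°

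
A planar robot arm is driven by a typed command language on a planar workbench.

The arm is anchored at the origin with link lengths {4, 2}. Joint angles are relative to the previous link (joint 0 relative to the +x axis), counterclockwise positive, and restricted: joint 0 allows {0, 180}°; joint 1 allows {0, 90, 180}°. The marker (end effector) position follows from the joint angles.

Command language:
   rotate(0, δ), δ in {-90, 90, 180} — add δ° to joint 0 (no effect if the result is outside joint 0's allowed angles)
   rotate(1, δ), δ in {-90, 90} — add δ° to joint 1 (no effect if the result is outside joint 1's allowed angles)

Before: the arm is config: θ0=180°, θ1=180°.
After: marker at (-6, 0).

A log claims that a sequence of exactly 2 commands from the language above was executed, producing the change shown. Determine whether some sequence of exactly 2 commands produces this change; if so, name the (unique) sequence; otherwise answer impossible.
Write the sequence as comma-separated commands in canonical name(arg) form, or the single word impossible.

rotate(1, -90), rotate(1, -90)

initial: config: θ0=180°, θ1=180°
[1] after rotate(1, -90): config: θ0=180°, θ1=90°
[2] after rotate(1, -90): config: θ0=180°, θ1=0°
uniquely the one of 25 2-step routes that fits.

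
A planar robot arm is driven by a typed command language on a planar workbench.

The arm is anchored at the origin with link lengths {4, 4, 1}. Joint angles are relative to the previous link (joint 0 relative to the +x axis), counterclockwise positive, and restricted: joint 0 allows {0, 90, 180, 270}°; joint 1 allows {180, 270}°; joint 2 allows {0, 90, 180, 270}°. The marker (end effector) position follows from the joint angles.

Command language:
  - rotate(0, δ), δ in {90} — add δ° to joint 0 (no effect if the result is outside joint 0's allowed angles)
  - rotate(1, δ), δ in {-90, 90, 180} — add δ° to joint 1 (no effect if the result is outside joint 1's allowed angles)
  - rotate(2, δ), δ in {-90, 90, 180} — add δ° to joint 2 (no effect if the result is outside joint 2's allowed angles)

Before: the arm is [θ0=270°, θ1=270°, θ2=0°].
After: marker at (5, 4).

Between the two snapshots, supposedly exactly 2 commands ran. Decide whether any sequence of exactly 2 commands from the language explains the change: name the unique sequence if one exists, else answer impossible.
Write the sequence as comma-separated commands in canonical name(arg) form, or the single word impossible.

rotate(0, 90), rotate(0, 90)

t0: [θ0=270°, θ1=270°, θ2=0°]
step 1 (rotate(0, 90)): [θ0=0°, θ1=270°, θ2=0°]
step 2 (rotate(0, 90)): [θ0=90°, θ1=270°, θ2=0°]
no rival 2-sequence matches.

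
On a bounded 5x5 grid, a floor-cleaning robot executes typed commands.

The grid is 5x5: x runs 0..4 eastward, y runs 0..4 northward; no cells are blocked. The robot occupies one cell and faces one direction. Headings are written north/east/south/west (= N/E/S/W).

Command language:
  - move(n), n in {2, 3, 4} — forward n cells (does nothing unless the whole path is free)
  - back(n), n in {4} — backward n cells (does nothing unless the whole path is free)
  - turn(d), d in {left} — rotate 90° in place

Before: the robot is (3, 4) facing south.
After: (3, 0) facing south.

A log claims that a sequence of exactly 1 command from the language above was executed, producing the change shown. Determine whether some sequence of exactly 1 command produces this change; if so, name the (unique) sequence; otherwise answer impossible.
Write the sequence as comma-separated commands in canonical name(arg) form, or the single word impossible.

move(4)

key: heading stays S — the single command does not turn
initial: (3, 4) facing south
step 1 (move(4)): (3, 0) facing south
uniquely the one of 5 1-step routes that fits.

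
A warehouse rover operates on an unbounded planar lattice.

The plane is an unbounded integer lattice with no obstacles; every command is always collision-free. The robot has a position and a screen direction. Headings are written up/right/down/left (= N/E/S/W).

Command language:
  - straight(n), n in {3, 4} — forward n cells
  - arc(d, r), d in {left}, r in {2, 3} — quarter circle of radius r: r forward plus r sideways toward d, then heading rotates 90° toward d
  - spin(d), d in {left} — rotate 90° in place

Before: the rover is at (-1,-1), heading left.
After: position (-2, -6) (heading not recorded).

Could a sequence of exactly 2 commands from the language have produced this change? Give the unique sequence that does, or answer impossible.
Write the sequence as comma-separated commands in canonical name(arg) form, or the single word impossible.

key: running arc(left, 2) before arc(left, 3) would end elsewhere — order is forced
initial: at (-1,-1), heading left
step 1 (arc(left, 3)): at (-4,-4), heading down
step 2 (arc(left, 2)): at (-2,-6), heading right
all 25 alternatives checked — unique.

arc(left, 3), arc(left, 2)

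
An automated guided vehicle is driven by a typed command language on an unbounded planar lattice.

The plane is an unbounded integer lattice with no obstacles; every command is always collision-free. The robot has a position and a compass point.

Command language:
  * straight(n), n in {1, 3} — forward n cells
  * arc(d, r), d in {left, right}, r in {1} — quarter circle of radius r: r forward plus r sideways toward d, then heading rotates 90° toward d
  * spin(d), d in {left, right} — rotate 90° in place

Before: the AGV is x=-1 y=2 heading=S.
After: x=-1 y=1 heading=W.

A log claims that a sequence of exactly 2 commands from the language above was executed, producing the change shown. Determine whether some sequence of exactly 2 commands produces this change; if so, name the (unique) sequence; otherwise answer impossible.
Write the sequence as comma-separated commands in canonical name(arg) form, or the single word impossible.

straight(1), spin(right)

key: order matters: swapping straight(1) and spin(right) lands elsewhere
start: x=-1 y=2 heading=S
1. straight(1) → x=-1 y=1 heading=S
2. spin(right) → x=-1 y=1 heading=W
all 36 alternatives checked — unique.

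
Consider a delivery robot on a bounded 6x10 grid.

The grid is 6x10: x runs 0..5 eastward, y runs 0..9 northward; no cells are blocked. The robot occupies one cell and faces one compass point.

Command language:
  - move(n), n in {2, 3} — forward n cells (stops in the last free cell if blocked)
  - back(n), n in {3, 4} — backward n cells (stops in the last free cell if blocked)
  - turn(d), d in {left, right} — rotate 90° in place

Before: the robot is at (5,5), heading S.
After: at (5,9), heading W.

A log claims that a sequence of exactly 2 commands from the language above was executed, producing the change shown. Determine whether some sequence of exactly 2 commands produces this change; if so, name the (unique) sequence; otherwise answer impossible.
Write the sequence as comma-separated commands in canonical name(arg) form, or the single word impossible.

key: order matters: swapping back(4) and turn(right) lands elsewhere
begin: at (5,5), heading S
t=1 back(4) ⇒ at (5,9), heading S
t=2 turn(right) ⇒ at (5,9), heading W
all 36 alternatives checked — unique.

back(4), turn(right)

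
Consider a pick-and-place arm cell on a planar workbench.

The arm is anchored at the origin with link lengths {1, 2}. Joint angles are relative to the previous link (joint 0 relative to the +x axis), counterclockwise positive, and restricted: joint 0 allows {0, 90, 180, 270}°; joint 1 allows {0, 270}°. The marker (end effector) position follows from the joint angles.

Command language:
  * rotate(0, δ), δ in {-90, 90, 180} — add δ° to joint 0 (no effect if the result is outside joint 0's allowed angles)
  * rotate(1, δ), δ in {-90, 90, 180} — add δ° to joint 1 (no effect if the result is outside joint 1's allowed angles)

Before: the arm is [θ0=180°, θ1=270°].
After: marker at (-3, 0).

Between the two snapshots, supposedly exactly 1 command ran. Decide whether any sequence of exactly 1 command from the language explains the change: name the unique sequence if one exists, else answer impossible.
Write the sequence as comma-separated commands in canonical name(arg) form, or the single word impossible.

begin: [θ0=180°, θ1=270°]
1. rotate(1, 90) → [θ0=180°, θ1=0°]
no rival 1-sequence matches.

rotate(1, 90)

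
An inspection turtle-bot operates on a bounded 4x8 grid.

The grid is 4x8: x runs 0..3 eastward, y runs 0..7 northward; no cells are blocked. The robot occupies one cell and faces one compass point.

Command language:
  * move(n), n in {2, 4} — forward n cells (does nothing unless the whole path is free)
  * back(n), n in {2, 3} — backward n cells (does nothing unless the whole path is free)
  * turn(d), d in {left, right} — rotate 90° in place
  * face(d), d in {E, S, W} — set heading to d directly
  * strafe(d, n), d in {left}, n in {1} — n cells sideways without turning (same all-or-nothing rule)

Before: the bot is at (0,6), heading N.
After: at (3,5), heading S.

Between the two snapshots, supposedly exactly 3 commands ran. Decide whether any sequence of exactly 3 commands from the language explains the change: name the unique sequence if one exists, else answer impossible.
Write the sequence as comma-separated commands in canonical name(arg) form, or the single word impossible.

every 3-command combo misses the target.

impossible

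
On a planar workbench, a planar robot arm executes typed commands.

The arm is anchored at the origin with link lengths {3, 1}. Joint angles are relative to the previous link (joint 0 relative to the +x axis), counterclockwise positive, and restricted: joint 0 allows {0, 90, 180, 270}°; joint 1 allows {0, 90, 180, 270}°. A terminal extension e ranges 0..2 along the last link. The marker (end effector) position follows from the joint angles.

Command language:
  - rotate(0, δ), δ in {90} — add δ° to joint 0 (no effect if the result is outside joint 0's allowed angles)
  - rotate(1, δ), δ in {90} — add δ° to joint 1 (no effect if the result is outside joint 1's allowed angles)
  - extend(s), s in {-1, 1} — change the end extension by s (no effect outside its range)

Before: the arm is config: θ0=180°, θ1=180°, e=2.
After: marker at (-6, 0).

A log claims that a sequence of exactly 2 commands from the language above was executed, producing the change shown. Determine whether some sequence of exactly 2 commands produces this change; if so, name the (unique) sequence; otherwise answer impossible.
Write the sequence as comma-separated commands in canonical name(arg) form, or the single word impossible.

from: config: θ0=180°, θ1=180°, e=2
[1] after rotate(1, 90): config: θ0=180°, θ1=270°, e=2
[2] after rotate(1, 90): config: θ0=180°, θ1=0°, e=2
all 16 alternatives checked — unique.

rotate(1, 90), rotate(1, 90)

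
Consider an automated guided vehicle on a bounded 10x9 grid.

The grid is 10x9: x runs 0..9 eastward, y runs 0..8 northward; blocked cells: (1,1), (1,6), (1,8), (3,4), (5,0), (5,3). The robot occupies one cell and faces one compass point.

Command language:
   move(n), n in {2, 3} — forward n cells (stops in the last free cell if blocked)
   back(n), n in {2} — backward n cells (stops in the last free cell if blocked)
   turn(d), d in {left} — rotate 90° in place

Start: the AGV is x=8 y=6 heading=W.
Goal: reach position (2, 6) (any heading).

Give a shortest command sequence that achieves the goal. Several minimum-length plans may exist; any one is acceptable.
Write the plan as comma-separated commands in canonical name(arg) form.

move(3), move(3)

from: x=8 y=6 heading=W
t=1 move(3) ⇒ x=5 y=6 heading=W
t=2 move(3) ⇒ x=2 y=6 heading=W
shorter routes all fall short; 2 is best.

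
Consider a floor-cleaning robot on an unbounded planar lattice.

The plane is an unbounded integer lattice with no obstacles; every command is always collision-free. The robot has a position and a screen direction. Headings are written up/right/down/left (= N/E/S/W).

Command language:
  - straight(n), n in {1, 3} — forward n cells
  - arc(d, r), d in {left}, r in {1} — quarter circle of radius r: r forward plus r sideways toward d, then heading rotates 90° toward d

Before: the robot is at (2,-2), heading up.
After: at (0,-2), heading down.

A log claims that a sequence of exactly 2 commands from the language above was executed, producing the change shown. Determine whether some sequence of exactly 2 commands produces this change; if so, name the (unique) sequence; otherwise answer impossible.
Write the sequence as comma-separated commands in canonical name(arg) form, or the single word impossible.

arc(left, 1), arc(left, 1)

key: cell and facing (now S) both changed — the 2 commands mix motion and turning
t0: at (2,-2), heading up
[1] after arc(left, 1): at (1,-1), heading left
[2] after arc(left, 1): at (0,-2), heading down
no other 2-command option fits: unique.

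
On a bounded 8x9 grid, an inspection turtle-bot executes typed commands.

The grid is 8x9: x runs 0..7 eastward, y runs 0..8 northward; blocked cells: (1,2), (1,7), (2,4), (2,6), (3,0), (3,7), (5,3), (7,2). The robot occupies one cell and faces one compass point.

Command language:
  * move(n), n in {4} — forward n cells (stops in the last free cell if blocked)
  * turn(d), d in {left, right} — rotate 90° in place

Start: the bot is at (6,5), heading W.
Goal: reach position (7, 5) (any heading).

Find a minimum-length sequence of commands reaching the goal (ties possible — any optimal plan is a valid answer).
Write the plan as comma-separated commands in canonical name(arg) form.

initial: at (6,5), heading W
t=1 turn(left) ⇒ at (6,5), heading S
t=2 turn(left) ⇒ at (6,5), heading E
t=3 move(4) ⇒ at (7,5), heading E
nothing shorter than 3 reaches the goal.

turn(left), turn(left), move(4)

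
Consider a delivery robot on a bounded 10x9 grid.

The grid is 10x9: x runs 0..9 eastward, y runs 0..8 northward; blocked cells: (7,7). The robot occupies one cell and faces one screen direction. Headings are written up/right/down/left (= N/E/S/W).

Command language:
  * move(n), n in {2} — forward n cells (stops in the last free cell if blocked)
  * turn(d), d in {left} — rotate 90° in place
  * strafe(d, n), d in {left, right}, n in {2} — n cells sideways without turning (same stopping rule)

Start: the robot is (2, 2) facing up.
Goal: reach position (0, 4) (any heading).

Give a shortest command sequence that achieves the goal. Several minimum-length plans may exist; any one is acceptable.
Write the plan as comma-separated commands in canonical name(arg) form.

move(2), strafe(left, 2)

initial: (2, 2) facing up
step 1 (move(2)): (2, 4) facing up
step 2 (strafe(left, 2)): (0, 4) facing up
minimal: 2 command(s), checked below 2.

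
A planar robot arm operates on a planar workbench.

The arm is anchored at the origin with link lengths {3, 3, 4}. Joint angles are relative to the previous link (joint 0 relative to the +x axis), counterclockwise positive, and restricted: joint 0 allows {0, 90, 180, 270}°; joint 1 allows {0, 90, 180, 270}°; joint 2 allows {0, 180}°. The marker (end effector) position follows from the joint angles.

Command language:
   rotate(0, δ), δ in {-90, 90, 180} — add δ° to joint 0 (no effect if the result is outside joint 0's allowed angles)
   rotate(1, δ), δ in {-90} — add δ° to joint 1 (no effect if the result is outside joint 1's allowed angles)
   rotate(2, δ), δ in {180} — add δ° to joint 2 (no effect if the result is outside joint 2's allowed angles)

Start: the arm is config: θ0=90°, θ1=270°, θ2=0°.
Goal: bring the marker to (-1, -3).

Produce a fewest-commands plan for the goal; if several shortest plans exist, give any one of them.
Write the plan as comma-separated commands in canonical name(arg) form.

t0: config: θ0=90°, θ1=270°, θ2=0°
[1] after rotate(2, 180): config: θ0=90°, θ1=270°, θ2=180°
[2] after rotate(0, 180): config: θ0=270°, θ1=270°, θ2=180°
[3] after rotate(1, -90): config: θ0=270°, θ1=180°, θ2=180°
[4] after rotate(1, -90): config: θ0=270°, θ1=90°, θ2=180°
shorter routes all fall short; 4 is best.

rotate(2, 180), rotate(0, 180), rotate(1, -90), rotate(1, -90)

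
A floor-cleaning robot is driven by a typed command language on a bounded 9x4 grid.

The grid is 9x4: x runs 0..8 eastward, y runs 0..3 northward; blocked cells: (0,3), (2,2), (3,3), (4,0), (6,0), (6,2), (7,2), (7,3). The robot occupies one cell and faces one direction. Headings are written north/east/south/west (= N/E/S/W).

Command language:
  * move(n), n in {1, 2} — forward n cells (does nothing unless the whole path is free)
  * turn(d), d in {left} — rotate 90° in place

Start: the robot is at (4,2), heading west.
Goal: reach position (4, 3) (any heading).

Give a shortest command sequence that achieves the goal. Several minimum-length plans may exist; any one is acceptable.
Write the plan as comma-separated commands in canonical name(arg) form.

turn(left), turn(left), turn(left), move(1)

start: at (4,2), heading west
1. turn(left) → at (4,2), heading south
2. turn(left) → at (4,2), heading east
3. turn(left) → at (4,2), heading north
4. move(1) → at (4,3), heading north
minimal: 4 command(s), checked below 4.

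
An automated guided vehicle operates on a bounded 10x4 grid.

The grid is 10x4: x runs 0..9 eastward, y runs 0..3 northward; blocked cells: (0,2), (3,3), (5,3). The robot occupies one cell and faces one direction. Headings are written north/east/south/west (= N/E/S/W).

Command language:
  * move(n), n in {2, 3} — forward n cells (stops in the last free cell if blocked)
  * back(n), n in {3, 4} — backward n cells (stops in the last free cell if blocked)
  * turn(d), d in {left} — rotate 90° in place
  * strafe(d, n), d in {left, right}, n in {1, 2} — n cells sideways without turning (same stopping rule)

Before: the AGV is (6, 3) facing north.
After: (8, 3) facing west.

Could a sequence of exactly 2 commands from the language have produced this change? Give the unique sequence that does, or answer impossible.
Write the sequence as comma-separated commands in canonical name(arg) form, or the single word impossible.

key: running turn(left) before strafe(right, 2) would end elsewhere — order is forced
initial: (6, 3) facing north
[1] after strafe(right, 2): (8, 3) facing north
[2] after turn(left): (8, 3) facing west
no other 2-command option fits: unique.

strafe(right, 2), turn(left)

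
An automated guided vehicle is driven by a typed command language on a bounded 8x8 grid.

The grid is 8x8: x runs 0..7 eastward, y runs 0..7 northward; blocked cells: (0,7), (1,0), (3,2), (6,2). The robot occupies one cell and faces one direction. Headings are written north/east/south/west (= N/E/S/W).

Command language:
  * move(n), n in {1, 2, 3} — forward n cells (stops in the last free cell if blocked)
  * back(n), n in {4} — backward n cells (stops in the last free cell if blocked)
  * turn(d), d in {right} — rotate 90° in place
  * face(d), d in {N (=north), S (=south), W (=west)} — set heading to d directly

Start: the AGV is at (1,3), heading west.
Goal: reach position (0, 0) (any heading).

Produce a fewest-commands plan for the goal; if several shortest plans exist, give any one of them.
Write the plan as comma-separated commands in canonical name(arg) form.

move(1), face(N), back(4)

start: at (1,3), heading west
step 1 (move(1)): at (0,3), heading west
step 2 (face(N)): at (0,3), heading north
step 3 (back(4)): at (0,0), heading north
minimal: 3 command(s), checked below 3.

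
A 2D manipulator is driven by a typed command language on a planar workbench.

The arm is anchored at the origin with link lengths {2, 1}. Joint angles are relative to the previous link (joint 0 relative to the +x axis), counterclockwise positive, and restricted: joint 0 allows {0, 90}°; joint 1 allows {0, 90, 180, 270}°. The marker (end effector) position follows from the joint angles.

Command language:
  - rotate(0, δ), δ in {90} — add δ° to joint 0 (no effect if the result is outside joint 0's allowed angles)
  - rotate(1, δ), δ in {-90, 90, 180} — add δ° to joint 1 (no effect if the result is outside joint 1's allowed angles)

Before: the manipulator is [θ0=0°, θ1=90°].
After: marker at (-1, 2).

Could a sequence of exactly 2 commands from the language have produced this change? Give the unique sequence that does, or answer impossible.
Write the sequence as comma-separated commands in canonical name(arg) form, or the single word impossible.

rotate(0, 90), rotate(0, 90)

begin: [θ0=0°, θ1=90°]
step 1 (rotate(0, 90)): [θ0=90°, θ1=90°]
step 2 (rotate(0, 90)): [θ0=90°, θ1=90°]
all 16 alternatives checked — unique.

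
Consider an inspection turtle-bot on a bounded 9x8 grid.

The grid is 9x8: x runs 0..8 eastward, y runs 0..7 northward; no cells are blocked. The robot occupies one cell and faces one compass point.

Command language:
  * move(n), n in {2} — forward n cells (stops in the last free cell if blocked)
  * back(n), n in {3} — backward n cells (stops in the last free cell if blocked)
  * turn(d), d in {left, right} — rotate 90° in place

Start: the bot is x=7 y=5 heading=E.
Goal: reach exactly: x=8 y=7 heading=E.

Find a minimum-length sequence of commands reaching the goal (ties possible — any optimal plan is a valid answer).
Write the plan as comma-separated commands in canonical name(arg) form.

initial: x=7 y=5 heading=E
step 1 (turn(right)): x=7 y=5 heading=S
step 2 (back(3)): x=7 y=7 heading=S
step 3 (turn(left)): x=7 y=7 heading=E
step 4 (move(2)): x=8 y=7 heading=E
minimal: 4 command(s), checked below 4.

turn(right), back(3), turn(left), move(2)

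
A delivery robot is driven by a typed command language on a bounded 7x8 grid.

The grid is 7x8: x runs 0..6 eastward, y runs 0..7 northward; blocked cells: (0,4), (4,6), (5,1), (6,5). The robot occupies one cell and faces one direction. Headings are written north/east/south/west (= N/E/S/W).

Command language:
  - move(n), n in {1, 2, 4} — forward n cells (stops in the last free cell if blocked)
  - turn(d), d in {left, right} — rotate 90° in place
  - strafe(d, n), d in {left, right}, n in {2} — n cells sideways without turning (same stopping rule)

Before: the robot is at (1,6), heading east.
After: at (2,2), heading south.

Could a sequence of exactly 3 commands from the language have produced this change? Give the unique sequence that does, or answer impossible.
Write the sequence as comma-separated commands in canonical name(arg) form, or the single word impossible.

move(1), turn(right), move(4)

key: cell and facing (now S) both changed — the 3 commands mix motion and turning
t0: at (1,6), heading east
[1] after move(1): at (2,6), heading east
[2] after turn(right): at (2,6), heading south
[3] after move(4): at (2,2), heading south
no rival 3-sequence matches.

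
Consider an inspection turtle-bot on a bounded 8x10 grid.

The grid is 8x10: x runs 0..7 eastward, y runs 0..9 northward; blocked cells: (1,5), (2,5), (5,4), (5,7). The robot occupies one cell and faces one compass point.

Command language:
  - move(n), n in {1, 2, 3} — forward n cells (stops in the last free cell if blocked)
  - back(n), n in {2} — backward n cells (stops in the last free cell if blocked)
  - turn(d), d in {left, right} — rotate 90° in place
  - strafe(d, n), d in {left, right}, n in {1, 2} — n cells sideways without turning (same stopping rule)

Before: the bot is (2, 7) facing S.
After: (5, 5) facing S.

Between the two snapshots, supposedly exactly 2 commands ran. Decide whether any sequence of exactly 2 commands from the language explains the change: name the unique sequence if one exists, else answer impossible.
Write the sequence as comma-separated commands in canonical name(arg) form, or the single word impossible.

impossible

checked all 2-command options: none fits.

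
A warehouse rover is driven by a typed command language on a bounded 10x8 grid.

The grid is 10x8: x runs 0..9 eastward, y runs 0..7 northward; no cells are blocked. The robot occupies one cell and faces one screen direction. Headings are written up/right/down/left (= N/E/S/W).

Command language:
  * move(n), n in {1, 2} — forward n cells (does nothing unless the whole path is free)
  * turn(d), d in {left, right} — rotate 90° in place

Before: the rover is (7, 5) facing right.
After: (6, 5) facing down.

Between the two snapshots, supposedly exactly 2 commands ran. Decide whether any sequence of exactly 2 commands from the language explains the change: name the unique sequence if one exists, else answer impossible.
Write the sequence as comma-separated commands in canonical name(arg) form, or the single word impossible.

impossible

all 16 sequences checked — none match.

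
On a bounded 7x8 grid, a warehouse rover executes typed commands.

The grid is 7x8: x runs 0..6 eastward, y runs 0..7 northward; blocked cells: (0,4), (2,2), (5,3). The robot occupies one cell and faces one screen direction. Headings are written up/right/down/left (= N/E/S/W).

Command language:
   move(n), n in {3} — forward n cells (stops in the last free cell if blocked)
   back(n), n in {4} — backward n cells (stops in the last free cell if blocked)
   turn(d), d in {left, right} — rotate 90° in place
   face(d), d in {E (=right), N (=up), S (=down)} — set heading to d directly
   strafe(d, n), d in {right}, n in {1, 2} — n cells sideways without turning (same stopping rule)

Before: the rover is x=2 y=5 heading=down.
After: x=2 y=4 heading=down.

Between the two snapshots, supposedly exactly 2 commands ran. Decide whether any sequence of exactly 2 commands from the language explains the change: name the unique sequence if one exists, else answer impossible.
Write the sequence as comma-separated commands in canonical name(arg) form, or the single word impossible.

key: back(4) runs into the grid edge before its full distance
t0: x=2 y=5 heading=down
1. back(4) → x=2 y=7 heading=down
2. move(3) → x=2 y=4 heading=down
uniquely the one of 81 2-step routes that fits.

back(4), move(3)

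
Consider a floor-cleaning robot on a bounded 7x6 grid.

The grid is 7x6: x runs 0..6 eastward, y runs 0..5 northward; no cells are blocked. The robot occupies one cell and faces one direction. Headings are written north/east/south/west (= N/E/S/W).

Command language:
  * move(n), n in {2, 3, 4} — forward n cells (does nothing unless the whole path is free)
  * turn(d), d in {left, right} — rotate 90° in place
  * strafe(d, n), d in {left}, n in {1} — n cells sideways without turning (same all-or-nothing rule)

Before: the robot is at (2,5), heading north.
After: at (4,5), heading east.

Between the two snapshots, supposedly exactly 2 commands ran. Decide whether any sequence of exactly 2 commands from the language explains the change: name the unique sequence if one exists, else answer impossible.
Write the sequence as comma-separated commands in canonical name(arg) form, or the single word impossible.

key: cell and facing (now E) both changed — the 2 commands mix motion and turning
start: at (2,5), heading north
[1] after turn(right): at (2,5), heading east
[2] after move(2): at (4,5), heading east
uniquely the one of 36 2-step routes that fits.

turn(right), move(2)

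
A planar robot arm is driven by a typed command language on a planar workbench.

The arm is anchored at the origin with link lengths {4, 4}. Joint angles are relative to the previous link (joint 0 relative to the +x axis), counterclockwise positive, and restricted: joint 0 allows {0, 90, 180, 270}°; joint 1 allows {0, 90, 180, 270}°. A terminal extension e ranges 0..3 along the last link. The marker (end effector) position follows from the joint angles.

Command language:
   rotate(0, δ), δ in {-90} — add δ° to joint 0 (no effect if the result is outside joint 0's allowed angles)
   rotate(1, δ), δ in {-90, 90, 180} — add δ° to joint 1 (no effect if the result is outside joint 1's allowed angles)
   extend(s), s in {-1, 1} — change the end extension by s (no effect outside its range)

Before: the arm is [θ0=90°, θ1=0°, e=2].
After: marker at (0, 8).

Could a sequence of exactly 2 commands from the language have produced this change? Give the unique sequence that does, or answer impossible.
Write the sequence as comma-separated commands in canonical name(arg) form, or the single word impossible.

extend(-1), extend(-1)

start: [θ0=90°, θ1=0°, e=2]
1. extend(-1) → [θ0=90°, θ1=0°, e=1]
2. extend(-1) → [θ0=90°, θ1=0°, e=0]
all 36 alternatives checked — unique.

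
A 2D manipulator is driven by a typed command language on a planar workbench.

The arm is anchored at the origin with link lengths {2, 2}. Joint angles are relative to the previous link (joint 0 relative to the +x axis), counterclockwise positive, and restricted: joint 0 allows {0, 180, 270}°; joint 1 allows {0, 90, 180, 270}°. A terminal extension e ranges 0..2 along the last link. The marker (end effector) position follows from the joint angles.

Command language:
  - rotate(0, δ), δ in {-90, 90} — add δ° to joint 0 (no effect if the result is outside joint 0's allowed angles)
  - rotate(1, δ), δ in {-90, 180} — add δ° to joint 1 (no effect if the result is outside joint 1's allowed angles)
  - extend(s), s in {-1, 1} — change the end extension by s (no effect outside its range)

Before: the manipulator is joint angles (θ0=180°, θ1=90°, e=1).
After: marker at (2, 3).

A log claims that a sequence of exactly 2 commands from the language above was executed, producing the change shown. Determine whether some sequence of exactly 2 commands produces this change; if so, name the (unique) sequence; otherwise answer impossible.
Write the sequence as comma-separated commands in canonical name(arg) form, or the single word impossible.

rotate(0, 90), rotate(0, 90)

begin: joint angles (θ0=180°, θ1=90°, e=1)
t=1 rotate(0, 90) ⇒ joint angles (θ0=270°, θ1=90°, e=1)
t=2 rotate(0, 90) ⇒ joint angles (θ0=0°, θ1=90°, e=1)
no rival 2-sequence matches.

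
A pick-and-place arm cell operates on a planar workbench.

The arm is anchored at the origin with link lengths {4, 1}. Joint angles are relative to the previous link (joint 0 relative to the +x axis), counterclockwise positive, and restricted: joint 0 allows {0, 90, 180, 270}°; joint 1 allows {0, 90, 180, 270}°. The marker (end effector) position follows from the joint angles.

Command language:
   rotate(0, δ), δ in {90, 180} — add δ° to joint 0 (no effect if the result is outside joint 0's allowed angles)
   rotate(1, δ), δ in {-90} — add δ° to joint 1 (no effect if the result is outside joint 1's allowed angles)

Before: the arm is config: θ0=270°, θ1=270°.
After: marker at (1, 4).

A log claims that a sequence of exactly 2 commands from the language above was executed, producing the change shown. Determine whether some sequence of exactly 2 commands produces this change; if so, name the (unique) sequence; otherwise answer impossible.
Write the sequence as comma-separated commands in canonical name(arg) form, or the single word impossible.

rotate(0, 90), rotate(0, 90)

from: config: θ0=270°, θ1=270°
step 1 (rotate(0, 90)): config: θ0=0°, θ1=270°
step 2 (rotate(0, 90)): config: θ0=90°, θ1=270°
no rival 2-sequence matches.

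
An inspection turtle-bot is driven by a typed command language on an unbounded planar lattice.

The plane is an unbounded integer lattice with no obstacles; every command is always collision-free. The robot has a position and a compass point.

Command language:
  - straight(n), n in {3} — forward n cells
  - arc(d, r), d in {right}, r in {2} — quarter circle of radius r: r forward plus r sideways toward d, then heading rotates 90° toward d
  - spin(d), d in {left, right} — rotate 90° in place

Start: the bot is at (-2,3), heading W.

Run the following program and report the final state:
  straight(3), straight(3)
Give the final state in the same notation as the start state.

initial: at (-2,3), heading W
t=1 straight(3) ⇒ at (-5,3), heading W
t=2 straight(3) ⇒ at (-8,3), heading W

at (-8,3), heading W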